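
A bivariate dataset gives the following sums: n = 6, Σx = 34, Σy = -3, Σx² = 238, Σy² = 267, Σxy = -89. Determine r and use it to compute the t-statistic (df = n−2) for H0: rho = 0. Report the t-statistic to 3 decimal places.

Numerator: nΣxy − (Σx)(Σy) = 6·(-89) − (34)(-3) = -432
Denominator: √[(nΣx²−(Σx)²)(nΣy²−(Σy)²)]
  nΣx²−(Σx)² = 6·238 − 1156 = 272;  nΣy²−(Σy)² = 6·267 − 9 = 1593
  √(272·1593) = √433296 = 658.2522
r = -432 / 658.2522 = -0.6563
t = r·√(n−2)/√(1−r²) = -0.6563·√4 / √(1−0.430730) = -1.312600 / 0.754500 = -1.740

-1.740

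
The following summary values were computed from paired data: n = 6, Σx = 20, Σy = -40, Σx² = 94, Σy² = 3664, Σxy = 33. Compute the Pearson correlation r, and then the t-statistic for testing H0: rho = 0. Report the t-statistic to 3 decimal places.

1.303

S_xy = nΣxy − ΣxΣy = 6·33 − 20·(-40) = 198 − (-800) = 998
S_xx = nΣx² − (Σx)² = 6·94 − 20² = 564 − 400 = 164
S_yy = nΣy² − (Σy)² = 6·3664 − (-40)² = 21984 − 1600 = 20384
r = S_xy / √(S_xx·S_yy) = 998 / √(164·20384) = 998 / √3342976 = 998 / 1828.3807 = 0.5458
t = r·√(n−2)/√(1−r²) = 0.5458·√4 / √(1−0.297898) = 1.091600 / 0.837915 = 1.303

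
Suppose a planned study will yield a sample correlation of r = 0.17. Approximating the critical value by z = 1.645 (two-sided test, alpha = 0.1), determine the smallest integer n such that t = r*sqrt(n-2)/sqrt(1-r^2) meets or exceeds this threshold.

93

r√(n−2)/√(1−r²) ≥ 1.645  ⇔  n−2 ≥ (1.645)²·(1−r²)/r²
(1−r²)/r² = (1−0.0289)/0.0289 = 33.6021
n ≥ 2 + 2.706025·33.6021 = 2 + 90.9281 = 92.9281
⌈92.9281⌉ = 93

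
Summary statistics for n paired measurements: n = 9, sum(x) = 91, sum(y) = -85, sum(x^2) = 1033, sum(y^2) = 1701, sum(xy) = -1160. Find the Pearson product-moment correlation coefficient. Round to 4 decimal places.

-0.9439

Numerator: nΣxy − (Σx)(Σy) = 9·(-1160) − (91)(-85) = -2705
Denominator: √[(nΣx²−(Σx)²)(nΣy²−(Σy)²)]
  nΣx²−(Σx)² = 9·1033 − 8281 = 1016;  nΣy²−(Σy)² = 9·1701 − 7225 = 8084
  √(1016·8084) = √8213344 = 2865.8932
r = -2705 / 2865.8932 = -0.9439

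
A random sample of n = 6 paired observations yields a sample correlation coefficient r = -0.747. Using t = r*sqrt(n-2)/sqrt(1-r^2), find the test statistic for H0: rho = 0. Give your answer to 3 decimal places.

-2.247

1 − r² = 1 − 0.558009 = 0.441991;  √(1−r²) = 0.664824
√(n−2) = √4 = 2.000000
t = r·√(n−2)/√(1−r²) = -0.747 · 2.000000 / 0.664824 = -2.247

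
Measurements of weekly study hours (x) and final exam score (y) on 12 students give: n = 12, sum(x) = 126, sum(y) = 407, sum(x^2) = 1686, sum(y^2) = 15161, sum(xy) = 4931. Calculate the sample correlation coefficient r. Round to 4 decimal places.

0.9368

S_xy = nΣxy − ΣxΣy = 12·4931 − 126·407 = 59172 − 51282 = 7890
S_xx = nΣx² − (Σx)² = 12·1686 − 126² = 20232 − 15876 = 4356
S_yy = nΣy² − (Σy)² = 12·15161 − 407² = 181932 − 165649 = 16283
r = S_xy / √(S_xx·S_yy) = 7890 / √(4356·16283) = 7890 / √70928748 = 7890 / 8421.9207 = 0.9368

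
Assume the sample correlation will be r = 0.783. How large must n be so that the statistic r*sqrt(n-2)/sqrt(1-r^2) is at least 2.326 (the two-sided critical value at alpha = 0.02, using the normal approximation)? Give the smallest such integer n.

r√(n−2)/√(1−r²) ≥ 2.326  ⇔  n−2 ≥ (2.326)²·(1−r²)/r²
(1−r²)/r² = (1−0.613089)/0.613089 = 0.6311
n ≥ 2 + 5.410276·0.6311 = 2 + 3.4144 = 5.4144
⌈5.4144⌉ = 6

6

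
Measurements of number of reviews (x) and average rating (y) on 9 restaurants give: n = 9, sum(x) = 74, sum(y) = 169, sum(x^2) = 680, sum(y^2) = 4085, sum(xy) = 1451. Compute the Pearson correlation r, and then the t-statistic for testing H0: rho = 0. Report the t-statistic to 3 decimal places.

0.656

Numerator: nΣxy − (Σx)(Σy) = 9·1451 − (74)(169) = 553
Denominator: √[(nΣx²−(Σx)²)(nΣy²−(Σy)²)]
  nΣx²−(Σx)² = 9·680 − 5476 = 644;  nΣy²−(Σy)² = 9·4085 − 28561 = 8204
  √(644·8204) = √5283376 = 2298.5595
r = 553 / 2298.5595 = 0.2406
t = r·√(n−2)/√(1−r²) = 0.2406·√7 / √(1−0.057888) = 0.636568 / 0.970625 = 0.656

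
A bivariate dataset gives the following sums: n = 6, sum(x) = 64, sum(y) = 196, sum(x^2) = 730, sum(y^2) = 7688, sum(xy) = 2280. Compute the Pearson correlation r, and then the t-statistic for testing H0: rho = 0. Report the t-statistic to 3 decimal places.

Numerator: nΣxy − (Σx)(Σy) = 6·2280 − (64)(196) = 1136
Denominator: √[(nΣx²−(Σx)²)(nΣy²−(Σy)²)]
  nΣx²−(Σx)² = 6·730 − 4096 = 284;  nΣy²−(Σy)² = 6·7688 − 38416 = 7712
  √(284·7712) = √2190208 = 1479.9351
r = 1136 / 1479.9351 = 0.7676
t = r·√(n−2)/√(1−r²) = 0.7676·√4 / √(1−0.589210) = 1.535200 / 0.640929 = 2.395

2.395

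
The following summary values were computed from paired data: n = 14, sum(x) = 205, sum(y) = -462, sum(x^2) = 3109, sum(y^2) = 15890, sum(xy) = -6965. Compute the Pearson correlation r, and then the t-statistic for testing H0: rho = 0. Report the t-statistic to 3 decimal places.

-4.065

S_xy = nΣxy − ΣxΣy = 14·(-6965) − 205·(-462) = -97510 − (-94710) = -2800
S_xx = nΣx² − (Σx)² = 14·3109 − 205² = 43526 − 42025 = 1501
S_yy = nΣy² − (Σy)² = 14·15890 − (-462)² = 222460 − 213444 = 9016
r = S_xy / √(S_xx·S_yy) = -2800 / √(1501·9016) = -2800 / √13533016 = -2800 / 3678.7248 = -0.7611
t = r·√(n−2)/√(1−r²) = -0.7611·√12 / √(1−0.579273) = -2.636528 / 0.648635 = -4.065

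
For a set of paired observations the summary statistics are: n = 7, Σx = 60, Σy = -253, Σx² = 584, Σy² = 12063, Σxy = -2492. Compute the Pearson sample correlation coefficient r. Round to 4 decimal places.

-0.7170

Numerator: nΣxy − (Σx)(Σy) = 7·(-2492) − (60)(-253) = -2264
Denominator: √[(nΣx²−(Σx)²)(nΣy²−(Σy)²)]
  nΣx²−(Σx)² = 7·584 − 3600 = 488;  nΣy²−(Σy)² = 7·12063 − 64009 = 20432
  √(488·20432) = √9970816 = 3157.6599
r = -2264 / 3157.6599 = -0.7170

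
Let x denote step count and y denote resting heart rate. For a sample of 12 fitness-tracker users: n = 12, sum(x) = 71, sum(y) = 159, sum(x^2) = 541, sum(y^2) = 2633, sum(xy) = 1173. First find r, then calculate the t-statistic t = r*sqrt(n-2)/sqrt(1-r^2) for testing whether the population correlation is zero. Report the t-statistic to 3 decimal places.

S_xy = nΣxy − ΣxΣy = 12·1173 − 71·159 = 14076 − 11289 = 2787
S_xx = nΣx² − (Σx)² = 12·541 − 71² = 6492 − 5041 = 1451
S_yy = nΣy² − (Σy)² = 12·2633 − 159² = 31596 − 25281 = 6315
r = S_xy / √(S_xx·S_yy) = 2787 / √(1451·6315) = 2787 / √9163065 = 2787 / 3027.0555 = 0.9207
t = r·√(n−2)/√(1−r²) = 0.9207·√10 / √(1−0.847688) = 2.911509 / 0.390272 = 7.460

7.460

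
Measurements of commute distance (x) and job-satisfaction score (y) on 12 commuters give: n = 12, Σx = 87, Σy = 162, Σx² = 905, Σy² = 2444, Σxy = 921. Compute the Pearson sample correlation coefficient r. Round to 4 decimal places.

Numerator: nΣxy − (Σx)(Σy) = 12·921 − (87)(162) = -3042
Denominator: √[(nΣx²−(Σx)²)(nΣy²−(Σy)²)]
  nΣx²−(Σx)² = 12·905 − 7569 = 3291;  nΣy²−(Σy)² = 12·2444 − 26244 = 3084
  √(3291·3084) = √10149444 = 3185.8192
r = -3042 / 3185.8192 = -0.9549

-0.9549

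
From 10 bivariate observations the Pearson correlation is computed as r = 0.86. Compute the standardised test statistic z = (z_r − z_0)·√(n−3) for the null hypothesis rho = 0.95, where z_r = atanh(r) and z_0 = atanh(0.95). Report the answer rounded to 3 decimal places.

Fisher z: atanh(0.86) = 1.293345, atanh(0.95) = 1.831781
z = (z_r − z_0)·√(n−3) = (1.293345 − 1.831781)·√7 = -0.538436 · 2.645751 = -1.425

-1.425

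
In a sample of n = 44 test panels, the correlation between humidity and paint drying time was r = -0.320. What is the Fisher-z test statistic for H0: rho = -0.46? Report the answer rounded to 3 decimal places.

z_r = atanh(-0.320) = -0.331647,  z_0 = atanh(-0.46) = -0.497311
SE = 1/√(n−3) = 1/√41 = 0.156174
z = (z_r − z_0)/SE = (-0.331647 − (-0.497311)) / 0.156174 = 0.165664 / 0.156174 = 1.061

1.061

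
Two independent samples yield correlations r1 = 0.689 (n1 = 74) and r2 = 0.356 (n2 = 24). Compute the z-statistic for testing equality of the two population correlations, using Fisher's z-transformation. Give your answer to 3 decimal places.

z1 = atanh(0.689) = 0.846050,  z2 = atanh(0.356) = 0.372298
SE = √(1/(n1−3) + 1/(n2−3)) = √(1/71 + 1/21) = √(0.0140845 + 0.0476190) = √0.0617035 = 0.248402
z = (z1 − z2)/SE = (0.846050 − 0.372298) / 0.248402 = 0.473752 / 0.248402 = 1.907

1.907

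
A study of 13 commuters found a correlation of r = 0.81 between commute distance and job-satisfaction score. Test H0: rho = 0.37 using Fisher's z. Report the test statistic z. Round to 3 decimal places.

Fisher z: atanh(0.81) = 1.127029, atanh(0.37) = 0.388423
z = (z_r − z_0)·√(n−3) = (1.127029 − 0.388423)·√10 = 0.738606 · 3.162278 = 2.336

2.336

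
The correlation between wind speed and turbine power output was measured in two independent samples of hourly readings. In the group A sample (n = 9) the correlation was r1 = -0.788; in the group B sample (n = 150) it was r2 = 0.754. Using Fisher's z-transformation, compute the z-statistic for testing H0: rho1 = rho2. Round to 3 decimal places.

-4.918

Fisher z-transforms: z1 = atanh(-0.788) = -1.066133, z2 = atanh(0.754) = 0.982161; difference d = -2.048294
Var(d) = 1/6 + 1/147 = 0.1666667 + 0.0068027 = 0.1734694
z = d/√Var(d) = -2.048294 / √0.1734694 = -2.048294 / 0.416497 = -4.918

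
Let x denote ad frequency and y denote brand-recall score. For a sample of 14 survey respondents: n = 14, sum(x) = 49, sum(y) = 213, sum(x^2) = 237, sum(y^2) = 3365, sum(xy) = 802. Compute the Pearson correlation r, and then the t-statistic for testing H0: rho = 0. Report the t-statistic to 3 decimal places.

2.781

S_xy = nΣxy − ΣxΣy = 14·802 − 49·213 = 11228 − 10437 = 791
S_xx = nΣx² − (Σx)² = 14·237 − 49² = 3318 − 2401 = 917
S_yy = nΣy² − (Σy)² = 14·3365 − 213² = 47110 − 45369 = 1741
r = S_xy / √(S_xx·S_yy) = 791 / √(917·1741) = 791 / √1596497 = 791 / 1263.5256 = 0.6260
t = r·√(n−2)/√(1−r²) = 0.6260·√12 / √(1−0.391876) = 2.168528 / 0.779823 = 2.781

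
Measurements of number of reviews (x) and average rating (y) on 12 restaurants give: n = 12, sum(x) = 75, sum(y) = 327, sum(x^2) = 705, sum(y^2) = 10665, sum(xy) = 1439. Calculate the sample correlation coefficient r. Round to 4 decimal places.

S_xy = nΣxy − ΣxΣy = 12·1439 − 75·327 = 17268 − 24525 = -7257
S_xx = nΣx² − (Σx)² = 12·705 − 75² = 8460 − 5625 = 2835
S_yy = nΣy² − (Σy)² = 12·10665 − 327² = 127980 − 106929 = 21051
r = S_xy / √(S_xx·S_yy) = -7257 / √(2835·21051) = -7257 / √59679585 = -7257 / 7725.2563 = -0.9394

-0.9394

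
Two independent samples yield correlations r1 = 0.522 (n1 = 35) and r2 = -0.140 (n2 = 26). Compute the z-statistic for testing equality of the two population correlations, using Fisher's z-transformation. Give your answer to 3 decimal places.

2.634

z1 = atanh(0.522) = 0.579085,  z2 = atanh(-0.140) = -0.140926
SE = √(1/(n1−3) + 1/(n2−3)) = √(1/32 + 1/23) = √(0.0312500 + 0.0434783) = √0.0747283 = 0.273365
z = (z1 − z2)/SE = (0.579085 − (-0.140926)) / 0.273365 = 0.720011 / 0.273365 = 2.634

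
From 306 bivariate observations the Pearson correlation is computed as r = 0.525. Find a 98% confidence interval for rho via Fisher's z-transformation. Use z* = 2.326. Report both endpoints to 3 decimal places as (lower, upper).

z_r = atanh(0.525) = 0.583217;  SE = 1/√(n−3) = 1/√303 = 0.057448
z-limits: 0.583217 ± 2.326·0.057448 = 0.583217 ± 0.133624 = [0.449593, 0.716841]
ρ-limits: (tanh 0.449593, tanh 0.716841) = (0.422, 0.615)

(0.422, 0.615)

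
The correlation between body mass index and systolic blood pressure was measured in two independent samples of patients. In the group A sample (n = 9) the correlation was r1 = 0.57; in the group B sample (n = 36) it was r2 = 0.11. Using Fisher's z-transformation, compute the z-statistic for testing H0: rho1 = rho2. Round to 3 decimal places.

Fisher z-transforms: z1 = atanh(0.57) = 0.647523, z2 = atanh(0.11) = 0.110447; difference d = 0.537076
Var(d) = 1/6 + 1/33 = 0.1666667 + 0.0303030 = 0.1969697
z = d/√Var(d) = 0.537076 / √0.1969697 = 0.537076 / 0.443813 = 1.210

1.210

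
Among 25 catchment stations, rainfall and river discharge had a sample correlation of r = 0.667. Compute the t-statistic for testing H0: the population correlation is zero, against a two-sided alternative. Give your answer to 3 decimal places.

4.293

t = r·√(n−2) / √(1−r²) with r = 0.667, n = 25
  = 0.667·√23 / √(1 − 0.444889)
  = 0.667·4.795832 / 0.745058
  = 3.198820 / 0.745058 = 4.293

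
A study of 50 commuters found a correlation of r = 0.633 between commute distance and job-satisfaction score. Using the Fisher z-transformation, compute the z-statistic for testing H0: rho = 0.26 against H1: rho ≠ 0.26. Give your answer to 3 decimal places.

Fisher z: atanh(0.633) = 0.746406, atanh(0.26) = 0.266108
z = (z_r − z_0)·√(n−3) = (0.746406 − 0.266108)·√47 = 0.480298 · 6.855655 = 3.293

3.293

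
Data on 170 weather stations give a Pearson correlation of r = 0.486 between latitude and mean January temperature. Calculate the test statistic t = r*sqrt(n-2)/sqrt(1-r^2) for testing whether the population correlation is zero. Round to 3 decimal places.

7.208

t = r·√(n−2) / √(1−r²) with r = 0.486, n = 170
  = 0.486·√168 / √(1 − 0.236196)
  = 0.486·12.961481 / 0.873959
  = 6.299280 / 0.873959 = 7.208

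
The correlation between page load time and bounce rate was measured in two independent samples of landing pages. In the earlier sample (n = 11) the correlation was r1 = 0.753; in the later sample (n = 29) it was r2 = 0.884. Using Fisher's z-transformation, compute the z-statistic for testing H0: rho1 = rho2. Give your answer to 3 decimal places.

-1.024

z1 = atanh(0.753) = 0.979848,  z2 = atanh(0.884) = 1.393781
SE = √(1/(n1−3) + 1/(n2−3)) = √(1/8 + 1/26) = √(0.1250000 + 0.0384615) = √0.1634615 = 0.404304
z = (z1 − z2)/SE = (0.979848 − 1.393781) / 0.404304 = -0.413933 / 0.404304 = -1.024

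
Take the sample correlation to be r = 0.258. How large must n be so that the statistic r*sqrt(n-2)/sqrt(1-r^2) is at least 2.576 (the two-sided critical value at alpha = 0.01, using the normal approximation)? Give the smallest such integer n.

96

Need r·√(n−2)/√(1−r²) ≥ 2.576
√(n−2) ≥ 2.576·√(1−0.066564) / 0.258 = 2.576·0.966145 / 0.258 = 9.6465
n−2 ≥ 93.0550  ⇒  n ≥ 95.0550
Smallest integer n = 96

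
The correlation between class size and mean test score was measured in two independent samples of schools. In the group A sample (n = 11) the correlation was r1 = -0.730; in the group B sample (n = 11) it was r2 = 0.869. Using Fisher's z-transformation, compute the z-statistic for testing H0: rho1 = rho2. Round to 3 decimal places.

z1 = atanh(-0.730) = -0.928727,  z2 = atanh(0.869) = 1.328981
SE = √(1/(n1−3) + 1/(n2−3)) = √(1/8 + 1/8) = √(0.1250000 + 0.1250000) = √0.2500000 = 0.500000
z = (z1 − z2)/SE = (-0.928727 − 1.328981) / 0.500000 = -2.257708 / 0.500000 = -4.515

-4.515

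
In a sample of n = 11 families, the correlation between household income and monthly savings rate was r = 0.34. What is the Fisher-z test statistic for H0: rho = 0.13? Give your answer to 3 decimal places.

0.632

z_r = atanh(0.34) = 0.354093,  z_0 = atanh(0.13) = 0.130740
SE = 1/√(n−3) = 1/√8 = 0.353553
z = (z_r − z_0)/SE = (0.354093 − 0.130740) / 0.353553 = 0.223353 / 0.353553 = 0.632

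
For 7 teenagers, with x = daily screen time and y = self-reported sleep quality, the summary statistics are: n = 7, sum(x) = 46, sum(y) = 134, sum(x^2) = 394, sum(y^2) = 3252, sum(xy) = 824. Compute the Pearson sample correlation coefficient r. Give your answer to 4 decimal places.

-0.2254

S_xy = nΣxy − ΣxΣy = 7·824 − 46·134 = 5768 − 6164 = -396
S_xx = nΣx² − (Σx)² = 7·394 − 46² = 2758 − 2116 = 642
S_yy = nΣy² − (Σy)² = 7·3252 − 134² = 22764 − 17956 = 4808
r = S_xy / √(S_xx·S_yy) = -396 / √(642·4808) = -396 / √3086736 = -396 / 1756.9109 = -0.2254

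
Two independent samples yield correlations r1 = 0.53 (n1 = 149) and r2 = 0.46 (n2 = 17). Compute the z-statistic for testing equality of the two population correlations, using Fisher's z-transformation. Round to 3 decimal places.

0.332

Fisher z-transforms: z1 = atanh(0.53) = 0.590145, z2 = atanh(0.46) = 0.497311; difference d = 0.092834
Var(d) = 1/146 + 1/14 = 0.0068493 + 0.0714286 = 0.0782779
z = d/√Var(d) = 0.092834 / √0.0782779 = 0.092834 / 0.279782 = 0.332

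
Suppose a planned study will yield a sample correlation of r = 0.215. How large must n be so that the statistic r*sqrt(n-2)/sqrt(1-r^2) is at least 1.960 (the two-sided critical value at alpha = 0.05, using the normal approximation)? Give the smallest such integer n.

r√(n−2)/√(1−r²) ≥ 1.960  ⇔  n−2 ≥ (1.960)²·(1−r²)/r²
(1−r²)/r² = (1−0.046225)/0.046225 = 20.6333
n ≥ 2 + 3.8416·20.6333 = 2 + 79.2649 = 81.2649
⌈81.2649⌉ = 82

82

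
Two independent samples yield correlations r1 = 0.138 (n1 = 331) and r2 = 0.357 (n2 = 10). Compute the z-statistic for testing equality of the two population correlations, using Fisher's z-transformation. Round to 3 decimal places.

-0.614

z1 = atanh(0.138) = 0.138886,  z2 = atanh(0.357) = 0.373443
SE = √(1/(n1−3) + 1/(n2−3)) = √(1/328 + 1/7) = √(0.0030488 + 0.1428571) = √0.1459059 = 0.381976
z = (z1 − z2)/SE = (0.138886 − 0.373443) / 0.381976 = -0.234557 / 0.381976 = -0.614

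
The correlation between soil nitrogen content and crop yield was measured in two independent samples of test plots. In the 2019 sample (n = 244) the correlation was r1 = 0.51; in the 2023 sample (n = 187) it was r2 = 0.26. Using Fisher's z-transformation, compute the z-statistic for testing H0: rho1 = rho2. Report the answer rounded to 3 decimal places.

3.030

z1 = atanh(0.51) = 0.562730,  z2 = atanh(0.26) = 0.266108
SE = √(1/(n1−3) + 1/(n2−3)) = √(1/241 + 1/184) = √(0.0041494 + 0.0054348) = √0.0095842 = 0.097899
z = (z1 − z2)/SE = (0.562730 − 0.266108) / 0.097899 = 0.296622 / 0.097899 = 3.030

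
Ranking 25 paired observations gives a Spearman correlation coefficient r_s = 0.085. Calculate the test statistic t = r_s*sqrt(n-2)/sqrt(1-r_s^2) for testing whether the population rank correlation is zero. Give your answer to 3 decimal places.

0.409

t = r_s·√(n−2) / √(1−r_s²) with r_s = 0.085, n = 25
  = 0.085·√23 / √(1 − 0.007225)
  = 0.085·4.795832 / 0.996381
  = 0.407646 / 0.996381 = 0.409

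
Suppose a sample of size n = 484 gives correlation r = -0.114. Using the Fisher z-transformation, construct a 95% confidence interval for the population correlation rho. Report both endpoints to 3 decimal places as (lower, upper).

(-0.201, -0.025)

z_r = atanh(-0.114) = -0.114498;  SE = 1/√(n−3) = 1/√481 = 0.045596
z-limits: -0.114498 ± 1.960·0.045596 = -0.114498 ± 0.089368 = [-0.203866, -0.025130]
ρ-limits: (tanh -0.203866, tanh -0.025130) = (-0.201, -0.025)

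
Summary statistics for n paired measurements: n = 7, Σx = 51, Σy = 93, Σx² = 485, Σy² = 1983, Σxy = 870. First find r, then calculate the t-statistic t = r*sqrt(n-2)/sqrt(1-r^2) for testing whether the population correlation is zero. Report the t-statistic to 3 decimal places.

S_xy = nΣxy − ΣxΣy = 7·870 − 51·93 = 6090 − 4743 = 1347
S_xx = nΣx² − (Σx)² = 7·485 − 51² = 3395 − 2601 = 794
S_yy = nΣy² − (Σy)² = 7·1983 − 93² = 13881 − 8649 = 5232
r = S_xy / √(S_xx·S_yy) = 1347 / √(794·5232) = 1347 / √4154208 = 1347 / 2038.1874 = 0.6609
t = r·√(n−2)/√(1−r²) = 0.6609·√5 / √(1−0.436789) = 1.477817 / 0.750474 = 1.969

1.969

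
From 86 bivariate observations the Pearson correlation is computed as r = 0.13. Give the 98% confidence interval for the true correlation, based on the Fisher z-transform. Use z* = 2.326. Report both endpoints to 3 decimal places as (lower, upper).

(-0.124, 0.368)

z_r = atanh(0.13) = 0.130740;  SE = 1/√(n−3) = 1/√83 = 0.109764
z-limits: 0.130740 ± 2.326·0.109764 = 0.130740 ± 0.255311 = [-0.124571, 0.386051]
ρ-limits: (tanh -0.124571, tanh 0.386051) = (-0.124, 0.368)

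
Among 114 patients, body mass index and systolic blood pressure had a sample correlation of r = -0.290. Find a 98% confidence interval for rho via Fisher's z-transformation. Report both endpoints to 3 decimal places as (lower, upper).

z_r = atanh(-0.290) = -0.298566;  SE = 1/√(n−3) = 1/√111 = 0.094916
z-limits: -0.298566 ± 2.326·0.094916 = -0.298566 ± 0.220775 = [-0.519341, -0.077791]
ρ-limits: (tanh -0.519341, tanh -0.077791) = (-0.477, -0.078)

(-0.477, -0.078)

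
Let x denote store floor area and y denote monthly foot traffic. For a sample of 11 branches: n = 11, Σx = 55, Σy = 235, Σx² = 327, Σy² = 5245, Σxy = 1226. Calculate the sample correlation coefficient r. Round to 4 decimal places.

0.4720

S_xy = nΣxy − ΣxΣy = 11·1226 − 55·235 = 13486 − 12925 = 561
S_xx = nΣx² − (Σx)² = 11·327 − 55² = 3597 − 3025 = 572
S_yy = nΣy² − (Σy)² = 11·5245 − 235² = 57695 − 55225 = 2470
r = S_xy / √(S_xx·S_yy) = 561 / √(572·2470) = 561 / √1412840 = 561 / 1188.6295 = 0.4720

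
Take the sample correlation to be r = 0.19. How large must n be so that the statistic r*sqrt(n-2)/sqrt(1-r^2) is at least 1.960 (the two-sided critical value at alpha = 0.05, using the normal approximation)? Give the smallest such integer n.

Need r·√(n−2)/√(1−r²) ≥ 1.960
√(n−2) ≥ 1.960·√(1−0.0361) / 0.19 = 1.960·0.981784 / 0.19 = 10.1279
n−2 ≥ 102.5744  ⇒  n ≥ 104.5744
Smallest integer n = 105

105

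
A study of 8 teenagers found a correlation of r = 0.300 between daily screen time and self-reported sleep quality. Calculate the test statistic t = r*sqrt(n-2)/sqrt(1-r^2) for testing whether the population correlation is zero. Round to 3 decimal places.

1 − r² = 1 − 0.090000 = 0.910000;  √(1−r²) = 0.953939
√(n−2) = √6 = 2.449490
t = r·√(n−2)/√(1−r²) = 0.300 · 2.449490 / 0.953939 = 0.770

0.770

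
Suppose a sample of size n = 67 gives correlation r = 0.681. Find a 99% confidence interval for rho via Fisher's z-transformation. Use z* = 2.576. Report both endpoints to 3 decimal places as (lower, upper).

z_r = atanh(0.681) = 0.830977;  SE = 1/√(n−3) = 1/√64 = 0.125000
z-limits: 0.830977 ± 2.576·0.125000 = 0.830977 ± 0.322000 = [0.508977, 1.152977]
ρ-limits: (tanh 0.508977, tanh 1.152977) = (0.469, 0.819)

(0.469, 0.819)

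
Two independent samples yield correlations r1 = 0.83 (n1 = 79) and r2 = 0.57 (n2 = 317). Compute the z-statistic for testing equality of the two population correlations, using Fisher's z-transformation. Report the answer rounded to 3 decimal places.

Fisher z-transforms: z1 = atanh(0.83) = 1.188136, z2 = atanh(0.57) = 0.647523; difference d = 0.540613
Var(d) = 1/76 + 1/314 = 0.0131579 + 0.0031847 = 0.0163426
z = d/√Var(d) = 0.540613 / √0.0163426 = 0.540613 / 0.127838 = 4.229

4.229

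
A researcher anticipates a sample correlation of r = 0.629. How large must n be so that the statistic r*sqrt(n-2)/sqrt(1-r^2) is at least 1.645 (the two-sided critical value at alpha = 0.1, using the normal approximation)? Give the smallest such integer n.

r√(n−2)/√(1−r²) ≥ 1.645  ⇔  n−2 ≥ (1.645)²·(1−r²)/r²
(1−r²)/r² = (1−0.395641)/0.395641 = 1.5275
n ≥ 2 + 2.706025·1.5275 = 2 + 4.1335 = 6.1335
⌈6.1335⌉ = 7

7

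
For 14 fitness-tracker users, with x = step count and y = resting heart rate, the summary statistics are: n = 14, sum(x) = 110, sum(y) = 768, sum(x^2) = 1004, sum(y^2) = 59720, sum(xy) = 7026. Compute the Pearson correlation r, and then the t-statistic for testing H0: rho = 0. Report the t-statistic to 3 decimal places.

2.830

Numerator: nΣxy − (Σx)(Σy) = 14·7026 − (110)(768) = 13884
Denominator: √[(nΣx²−(Σx)²)(nΣy²−(Σy)²)]
  nΣx²−(Σx)² = 14·1004 − 12100 = 1956;  nΣy²−(Σy)² = 14·59720 − 589824 = 246256
  √(1956·246256) = √481676736 = 21947.1350
r = 13884 / 21947.1350 = 0.6326
t = r·√(n−2)/√(1−r²) = 0.6326·√12 / √(1−0.400183) = 2.191391 / 0.774479 = 2.830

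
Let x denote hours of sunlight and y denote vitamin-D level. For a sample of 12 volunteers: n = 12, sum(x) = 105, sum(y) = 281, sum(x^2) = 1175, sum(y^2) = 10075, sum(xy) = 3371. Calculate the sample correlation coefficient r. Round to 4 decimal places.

Numerator: nΣxy − (Σx)(Σy) = 12·3371 − (105)(281) = 10947
Denominator: √[(nΣx²−(Σx)²)(nΣy²−(Σy)²)]
  nΣx²−(Σx)² = 12·1175 − 11025 = 3075;  nΣy²−(Σy)² = 12·10075 − 78961 = 41939
  √(3075·41939) = √128962425 = 11356.1624
r = 10947 / 11356.1624 = 0.9640

0.9640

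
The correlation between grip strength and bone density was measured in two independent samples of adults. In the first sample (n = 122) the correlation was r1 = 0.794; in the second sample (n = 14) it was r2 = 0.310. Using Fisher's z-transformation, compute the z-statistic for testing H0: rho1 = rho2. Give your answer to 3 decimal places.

Fisher z-transforms: z1 = atanh(0.794) = 1.082163, z2 = atanh(0.310) = 0.320545; difference d = 0.761618
Var(d) = 1/119 + 1/11 = 0.0084034 + 0.0909091 = 0.0993125
z = d/√Var(d) = 0.761618 / √0.0993125 = 0.761618 / 0.315139 = 2.417

2.417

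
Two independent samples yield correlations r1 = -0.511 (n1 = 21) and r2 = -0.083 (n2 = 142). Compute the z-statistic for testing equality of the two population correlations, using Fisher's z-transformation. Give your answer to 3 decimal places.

-1.920

z1 = atanh(-0.511) = -0.564082,  z2 = atanh(-0.083) = -0.083191
SE = √(1/(n1−3) + 1/(n2−3)) = √(1/18 + 1/139) = √(0.0555556 + 0.0071942) = √0.0627498 = 0.250499
z = (z1 − z2)/SE = (-0.564082 − (-0.083191)) / 0.250499 = -0.480891 / 0.250499 = -1.920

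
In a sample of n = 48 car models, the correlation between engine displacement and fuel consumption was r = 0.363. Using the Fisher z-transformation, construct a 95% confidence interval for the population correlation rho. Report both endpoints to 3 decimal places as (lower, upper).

Fisher z: z_r = atanh(r) = ½·ln((1+0.363)/(1−0.363)) = 0.380337
SE(z) = 1/√(n−3) = 1/√45 = 0.149071
95% ⇒ z* = 1.960; margin = 1.960·0.149071 = 0.292179
CI on z-scale: (0.088158, 0.672516)
Back-transform: tanh(0.088158) = 0.087930, tanh(0.672516) = 0.586632

(0.088, 0.587)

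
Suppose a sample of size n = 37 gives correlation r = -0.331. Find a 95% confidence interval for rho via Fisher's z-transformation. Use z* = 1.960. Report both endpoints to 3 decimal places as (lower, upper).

Fisher z: z_r = atanh(r) = ½·ln((1+(-0.331))/(1−(-0.331))) = -0.343951
SE(z) = 1/√(n−3) = 1/√34 = 0.171499
95% ⇒ z* = 1.960; margin = 1.960·0.171499 = 0.336138
CI on z-scale: (-0.680089, -0.007813)
Back-transform: tanh(-0.680089) = -0.591577, tanh(-0.007813) = -0.007813

(-0.592, -0.008)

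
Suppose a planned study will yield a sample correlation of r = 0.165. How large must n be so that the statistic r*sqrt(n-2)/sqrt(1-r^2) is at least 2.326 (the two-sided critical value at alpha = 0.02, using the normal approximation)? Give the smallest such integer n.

196

Need r·√(n−2)/√(1−r²) ≥ 2.326
√(n−2) ≥ 2.326·√(1−0.027225) / 0.165 = 2.326·0.986294 / 0.165 = 13.9038
n−2 ≥ 193.3157  ⇒  n ≥ 195.3157
Smallest integer n = 196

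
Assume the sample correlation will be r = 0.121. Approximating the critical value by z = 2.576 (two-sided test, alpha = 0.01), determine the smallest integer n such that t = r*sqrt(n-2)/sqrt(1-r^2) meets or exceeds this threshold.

r√(n−2)/√(1−r²) ≥ 2.576  ⇔  n−2 ≥ (2.576)²·(1−r²)/r²
(1−r²)/r² = (1−0.014641)/0.014641 = 67.3013
n ≥ 2 + 6.635776·67.3013 = 2 + 446.5964 = 448.5964
⌈448.5964⌉ = 449

449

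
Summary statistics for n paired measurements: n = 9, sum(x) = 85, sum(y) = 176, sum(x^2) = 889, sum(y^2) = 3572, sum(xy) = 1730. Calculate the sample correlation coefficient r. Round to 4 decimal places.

0.6396

S_xy = nΣxy − ΣxΣy = 9·1730 − 85·176 = 15570 − 14960 = 610
S_xx = nΣx² − (Σx)² = 9·889 − 85² = 8001 − 7225 = 776
S_yy = nΣy² − (Σy)² = 9·3572 − 176² = 32148 − 30976 = 1172
r = S_xy / √(S_xx·S_yy) = 610 / √(776·1172) = 610 / √909472 = 610 / 953.6624 = 0.6396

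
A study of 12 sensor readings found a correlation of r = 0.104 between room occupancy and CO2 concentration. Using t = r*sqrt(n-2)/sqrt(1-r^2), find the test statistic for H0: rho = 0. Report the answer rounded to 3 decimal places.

t = r·√(n−2) / √(1−r²) with r = 0.104, n = 12
  = 0.104·√10 / √(1 − 0.010816)
  = 0.104·3.162278 / 0.994577
  = 0.328877 / 0.994577 = 0.331

0.331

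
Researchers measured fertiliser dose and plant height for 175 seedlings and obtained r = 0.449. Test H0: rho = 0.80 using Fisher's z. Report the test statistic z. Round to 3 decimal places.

-8.068

z_r = atanh(0.449) = 0.483447,  z_0 = atanh(0.80) = 1.098612
SE = 1/√(n−3) = 1/√172 = 0.076249
z = (z_r − z_0)/SE = (0.483447 − 1.098612) / 0.076249 = -0.615165 / 0.076249 = -8.068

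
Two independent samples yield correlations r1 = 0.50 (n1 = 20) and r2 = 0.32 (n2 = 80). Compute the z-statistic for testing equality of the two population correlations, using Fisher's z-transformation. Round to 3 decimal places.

z1 = atanh(0.50) = 0.549306,  z2 = atanh(0.32) = 0.331647
SE = √(1/(n1−3) + 1/(n2−3)) = √(1/17 + 1/77) = √(0.0588235 + 0.0129870) = √0.0718105 = 0.267975
z = (z1 − z2)/SE = (0.549306 − 0.331647) / 0.267975 = 0.217659 / 0.267975 = 0.812

0.812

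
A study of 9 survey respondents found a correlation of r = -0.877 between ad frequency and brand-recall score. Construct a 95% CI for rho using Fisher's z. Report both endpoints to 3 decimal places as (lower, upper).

(-0.974, -0.510)

z_r = atanh(-0.877) = -1.362623;  SE = 1/√(n−3) = 1/√6 = 0.408248
z-limits: -1.362623 ± 1.960·0.408248 = -1.362623 ± 0.800166 = [-2.162789, -0.562457]
ρ-limits: (tanh -2.162789, tanh -0.562457) = (-0.974, -0.510)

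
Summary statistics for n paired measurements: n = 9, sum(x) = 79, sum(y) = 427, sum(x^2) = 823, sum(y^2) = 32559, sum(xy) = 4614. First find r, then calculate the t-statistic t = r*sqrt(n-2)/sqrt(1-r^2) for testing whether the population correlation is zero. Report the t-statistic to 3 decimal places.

Numerator: nΣxy − (Σx)(Σy) = 9·4614 − (79)(427) = 7793
Denominator: √[(nΣx²−(Σx)²)(nΣy²−(Σy)²)]
  nΣx²−(Σx)² = 9·823 − 6241 = 1166;  nΣy²−(Σy)² = 9·32559 − 182329 = 110702
  √(1166·110702) = √129078532 = 11361.2733
r = 7793 / 11361.2733 = 0.6859
t = r·√(n−2)/√(1−r²) = 0.6859·√7 / √(1−0.470459) = 1.814721 / 0.727696 = 2.494

2.494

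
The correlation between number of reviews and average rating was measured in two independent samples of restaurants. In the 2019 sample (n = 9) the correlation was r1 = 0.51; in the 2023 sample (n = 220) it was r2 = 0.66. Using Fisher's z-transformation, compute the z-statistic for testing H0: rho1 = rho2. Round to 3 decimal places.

Fisher z-transforms: z1 = atanh(0.51) = 0.562730, z2 = atanh(0.66) = 0.792814; difference d = -0.230084
Var(d) = 1/6 + 1/217 = 0.1666667 + 0.0046083 = 0.1712750
z = d/√Var(d) = -0.230084 / √0.1712750 = -0.230084 / 0.413854 = -0.556

-0.556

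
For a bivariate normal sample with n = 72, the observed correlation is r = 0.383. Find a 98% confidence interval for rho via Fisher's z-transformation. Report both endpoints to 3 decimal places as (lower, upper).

z_r = atanh(0.383) = 0.403571;  SE = 1/√(n−3) = 1/√69 = 0.120386
z-limits: 0.403571 ± 2.326·0.120386 = 0.403571 ± 0.280018 = [0.123553, 0.683589]
ρ-limits: (tanh 0.123553, tanh 0.683589) = (0.123, 0.594)

(0.123, 0.594)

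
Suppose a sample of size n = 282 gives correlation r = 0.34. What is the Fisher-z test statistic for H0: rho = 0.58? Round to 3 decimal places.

Fisher z: atanh(0.34) = 0.354093, atanh(0.58) = 0.662463
z = (z_r − z_0)·√(n−3) = (0.354093 − 0.662463)·√279 = -0.308370 · 16.703293 = -5.151

-5.151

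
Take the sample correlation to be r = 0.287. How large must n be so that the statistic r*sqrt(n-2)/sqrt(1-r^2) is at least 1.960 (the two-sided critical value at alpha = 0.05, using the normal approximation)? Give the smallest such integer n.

45

r√(n−2)/√(1−r²) ≥ 1.960  ⇔  n−2 ≥ (1.960)²·(1−r²)/r²
(1−r²)/r² = (1−0.082369)/0.082369 = 11.1405
n ≥ 2 + 3.8416·11.1405 = 2 + 42.7973 = 44.7973
⌈44.7973⌉ = 45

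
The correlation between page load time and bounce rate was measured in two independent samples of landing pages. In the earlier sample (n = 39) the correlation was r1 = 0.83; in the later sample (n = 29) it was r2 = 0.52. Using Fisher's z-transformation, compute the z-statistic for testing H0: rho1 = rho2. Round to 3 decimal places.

2.377

z1 = atanh(0.83) = 1.188136,  z2 = atanh(0.52) = 0.576340
SE = √(1/(n1−3) + 1/(n2−3)) = √(1/36 + 1/26) = √(0.0277778 + 0.0384615) = √0.0662393 = 0.257370
z = (z1 − z2)/SE = (1.188136 − 0.576340) / 0.257370 = 0.611796 / 0.257370 = 2.377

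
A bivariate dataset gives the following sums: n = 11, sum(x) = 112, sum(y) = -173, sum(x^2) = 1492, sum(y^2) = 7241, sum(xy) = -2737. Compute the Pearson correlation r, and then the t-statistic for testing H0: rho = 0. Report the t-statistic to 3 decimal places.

S_xy = nΣxy − ΣxΣy = 11·(-2737) − 112·(-173) = -30107 − (-19376) = -10731
S_xx = nΣx² − (Σx)² = 11·1492 − 112² = 16412 − 12544 = 3868
S_yy = nΣy² − (Σy)² = 11·7241 − (-173)² = 79651 − 29929 = 49722
r = S_xy / √(S_xx·S_yy) = -10731 / √(3868·49722) = -10731 / √192324696 = -10731 / 13868.1180 = -0.7738
t = r·√(n−2)/√(1−r²) = -0.7738·√9 / √(1−0.598766) = -2.321400 / 0.633430 = -3.665

-3.665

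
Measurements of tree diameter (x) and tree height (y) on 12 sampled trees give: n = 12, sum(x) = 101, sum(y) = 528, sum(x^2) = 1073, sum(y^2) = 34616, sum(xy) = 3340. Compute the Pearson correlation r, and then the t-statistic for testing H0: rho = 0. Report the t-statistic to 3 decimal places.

-3.040

Numerator: nΣxy − (Σx)(Σy) = 12·3340 − (101)(528) = -13248
Denominator: √[(nΣx²−(Σx)²)(nΣy²−(Σy)²)]
  nΣx²−(Σx)² = 12·1073 − 10201 = 2675;  nΣy²−(Σy)² = 12·34616 − 278784 = 136608
  √(2675·136608) = √365426400 = 19116.1293
r = -13248 / 19116.1293 = -0.6930
t = r·√(n−2)/√(1−r²) = -0.6930·√10 / √(1−0.480249) = -2.191458 / 0.720938 = -3.040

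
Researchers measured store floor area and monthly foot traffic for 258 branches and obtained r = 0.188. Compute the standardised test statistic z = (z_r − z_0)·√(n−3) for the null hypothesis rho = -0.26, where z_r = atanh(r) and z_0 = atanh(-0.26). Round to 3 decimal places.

Fisher z: atanh(0.188) = 0.190263, atanh(-0.26) = -0.266108
z = (z_r − z_0)·√(n−3) = (0.190263 − (-0.266108))·√255 = 0.456371 · 15.968719 = 7.288

7.288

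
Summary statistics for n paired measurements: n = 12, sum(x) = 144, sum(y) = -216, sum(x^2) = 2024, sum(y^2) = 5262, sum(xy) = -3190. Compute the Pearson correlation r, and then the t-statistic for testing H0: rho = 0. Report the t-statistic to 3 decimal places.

-8.534

Numerator: nΣxy − (Σx)(Σy) = 12·(-3190) − (144)(-216) = -7176
Denominator: √[(nΣx²−(Σx)²)(nΣy²−(Σy)²)]
  nΣx²−(Σx)² = 12·2024 − 20736 = 3552;  nΣy²−(Σy)² = 12·5262 − 46656 = 16488
  √(3552·16488) = √58565376 = 7652.8018
r = -7176 / 7652.8018 = -0.9377
t = r·√(n−2)/√(1−r²) = -0.9377·√10 / √(1−0.879281) = -2.965268 / 0.347446 = -8.534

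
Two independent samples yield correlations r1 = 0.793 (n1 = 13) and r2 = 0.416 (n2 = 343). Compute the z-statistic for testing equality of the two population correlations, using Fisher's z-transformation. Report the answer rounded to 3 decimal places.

1.984

Fisher z-transforms: z1 = atanh(0.793) = 1.079463, z2 = atanh(0.416) = 0.442845; difference d = 0.636618
Var(d) = 1/10 + 1/340 = 0.1000000 + 0.0029412 = 0.1029412
z = d/√Var(d) = 0.636618 / √0.1029412 = 0.636618 / 0.320845 = 1.984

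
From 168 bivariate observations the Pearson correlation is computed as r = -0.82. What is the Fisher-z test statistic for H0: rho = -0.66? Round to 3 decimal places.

Fisher z: atanh(-0.82) = -1.156817, atanh(-0.66) = -0.792814
z = (z_r − z_0)·√(n−3) = (-1.156817 − (-0.792814))·√165 = -0.364003 · 12.845233 = -4.676

-4.676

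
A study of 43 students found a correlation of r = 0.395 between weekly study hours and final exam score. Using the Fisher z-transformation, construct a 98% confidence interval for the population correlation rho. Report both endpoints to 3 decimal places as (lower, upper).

Fisher z: z_r = atanh(r) = ½·ln((1+0.395)/(1−0.395)) = 0.417711
SE(z) = 1/√(n−3) = 1/√40 = 0.158114
98% ⇒ z* = 2.326; margin = 2.326·0.158114 = 0.367773
CI on z-scale: (0.049938, 0.785484)
Back-transform: tanh(0.049938) = 0.049897, tanh(0.785484) = 0.655843

(0.050, 0.656)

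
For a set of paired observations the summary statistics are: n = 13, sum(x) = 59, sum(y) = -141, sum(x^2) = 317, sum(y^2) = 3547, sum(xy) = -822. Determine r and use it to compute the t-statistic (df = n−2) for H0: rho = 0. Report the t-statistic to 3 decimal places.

S_xy = nΣxy − ΣxΣy = 13·(-822) − 59·(-141) = -10686 − (-8319) = -2367
S_xx = nΣx² − (Σx)² = 13·317 − 59² = 4121 − 3481 = 640
S_yy = nΣy² − (Σy)² = 13·3547 − (-141)² = 46111 − 19881 = 26230
r = S_xy / √(S_xx·S_yy) = -2367 / √(640·26230) = -2367 / √16787200 = -2367 / 4097.2186 = -0.5777
t = r·√(n−2)/√(1−r²) = -0.5777·√11 / √(1−0.333737) = -1.916014 / 0.816249 = -2.347

-2.347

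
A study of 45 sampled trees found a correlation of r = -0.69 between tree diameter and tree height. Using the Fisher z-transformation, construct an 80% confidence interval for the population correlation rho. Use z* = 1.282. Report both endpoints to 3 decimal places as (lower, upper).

z_r = atanh(-0.69) = -0.847956;  SE = 1/√(n−3) = 1/√42 = 0.154303
z-limits: -0.847956 ± 1.282·0.154303 = -0.847956 ± 0.197816 = [-1.045772, -0.650140]
ρ-limits: (tanh -1.045772, tanh -0.650140) = (-0.780, -0.572)

(-0.780, -0.572)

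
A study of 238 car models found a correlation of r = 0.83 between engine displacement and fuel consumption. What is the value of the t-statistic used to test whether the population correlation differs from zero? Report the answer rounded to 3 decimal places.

t = r·√(n−2) / √(1−r²) with r = 0.83, n = 238
  = 0.83·√236 / √(1 − 0.6889)
  = 0.83·15.362291 / 0.557763
  = 12.750702 / 0.557763 = 22.860

22.860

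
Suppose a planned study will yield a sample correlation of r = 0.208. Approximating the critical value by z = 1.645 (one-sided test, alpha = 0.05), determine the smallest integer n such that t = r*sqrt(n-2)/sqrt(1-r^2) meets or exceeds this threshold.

62

Need r·√(n−2)/√(1−r²) ≥ 1.645
√(n−2) ≥ 1.645·√(1−0.043264) / 0.208 = 1.645·0.978129 / 0.208 = 7.7357
n−2 ≥ 59.8411  ⇒  n ≥ 61.8411
Smallest integer n = 62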